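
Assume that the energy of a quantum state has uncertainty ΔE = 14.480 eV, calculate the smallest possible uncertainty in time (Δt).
22.728 as

Using the energy-time uncertainty principle:
ΔEΔt ≥ ℏ/2

The minimum uncertainty in time is:
Δt_min = ℏ/(2ΔE)
Δt_min = (1.055e-34 J·s) / (2 × 2.320e-18 J)
Δt_min = 2.273e-17 s = 22.728 as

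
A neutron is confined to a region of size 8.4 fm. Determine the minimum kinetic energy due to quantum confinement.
73.417 keV

Using the uncertainty principle:

1. Position uncertainty: Δx ≈ 8.400e-15 m
2. Minimum momentum uncertainty: Δp = ℏ/(2Δx) = 6.277e-21 kg·m/s
3. Minimum kinetic energy:
   KE = (Δp)²/(2m) = (6.277e-21)²/(2 × 1.675e-27 kg)
   KE = 1.176e-14 J = 73.417 keV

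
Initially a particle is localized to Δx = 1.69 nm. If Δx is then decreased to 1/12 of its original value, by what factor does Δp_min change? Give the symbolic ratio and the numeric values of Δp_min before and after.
Original Δp_min = 3.120 × 10^-26 kg·m/s; new Δp'_min = 3.744 × 10^-25 kg·m/s; ratio Δp'_min/Δp_min = 12.

From the uncertainty principle ΔxΔp ≥ ℏ/2, the minimum momentum uncertainty is Δp_min = ℏ/(2Δx).

Original (Δx = 1.69 nm = 1.690e-09 m):
Δp_min = (1.055e-34 J·s)/(2 × 1.690e-09 m) = 3.120e-26 kg·m/s

When Δx → (1/12)Δx:
Δp'_min = ℏ/(2 × (1/12)Δx) = 12 × ℏ/(2Δx) = 12 × Δp_min
Δp'_min = 12 × 3.120e-26 kg·m/s = 3.744e-25 kg·m/s

Since Δp_min ∝ 1/Δx, when Δx is decreased to 1/12 of its original value, Δp_min increases to 12 times its original value.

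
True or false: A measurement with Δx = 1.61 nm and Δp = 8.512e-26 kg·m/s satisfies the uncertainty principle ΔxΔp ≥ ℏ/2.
Yes, it satisfies the uncertainty principle.

Calculate the product ΔxΔp:
ΔxΔp = (1.610e-09 m) × (8.512e-26 kg·m/s)
ΔxΔp = 1.370e-34 J·s

Compare to the minimum allowed value ℏ/2:
ℏ/2 = 5.273e-35 J·s

Since ΔxΔp = 1.370e-34 J·s ≥ 5.273e-35 J·s = ℏ/2,
the measurement satisfies the uncertainty principle.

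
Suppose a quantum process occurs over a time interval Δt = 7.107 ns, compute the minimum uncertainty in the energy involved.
46.307 neV

Using the energy-time uncertainty principle:
ΔEΔt ≥ ℏ/2

The minimum uncertainty in energy is:
ΔE_min = ℏ/(2Δt)
ΔE_min = (1.055e-34 J·s) / (2 × 7.107e-09 s)
ΔE_min = 7.419e-27 J = 46.307 neV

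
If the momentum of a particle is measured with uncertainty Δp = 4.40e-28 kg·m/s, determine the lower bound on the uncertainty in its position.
119.838 nm

Using the Heisenberg uncertainty principle:
ΔxΔp ≥ ℏ/2

The minimum uncertainty in position is:
Δx_min = ℏ/(2Δp)
Δx_min = (1.055e-34 J·s) / (2 × 4.400e-28 kg·m/s)
Δx_min = 1.198e-07 m = 119.838 nm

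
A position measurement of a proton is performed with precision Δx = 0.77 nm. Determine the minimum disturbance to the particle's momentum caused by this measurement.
6.848 × 10^-26 kg·m/s

The uncertainty principle implies that measuring position disturbs momentum:
ΔxΔp ≥ ℏ/2

When we measure position with precision Δx, we necessarily introduce a momentum uncertainty:
Δp ≥ ℏ/(2Δx)
Δp_min = (1.055e-34 J·s) / (2 × 7.700e-10 m)
Δp_min = 6.848e-26 kg·m/s

The more precisely we measure position, the greater the momentum disturbance.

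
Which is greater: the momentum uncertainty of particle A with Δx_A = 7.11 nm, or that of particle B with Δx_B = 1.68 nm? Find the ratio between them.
Particle B has the larger minimum momentum uncertainty, by a factor of 4.23.

For each particle, the minimum momentum uncertainty is Δp_min = ℏ/(2Δx):

Particle A: Δp_A = ℏ/(2×7.110e-09 m) = 7.416e-27 kg·m/s
Particle B: Δp_B = ℏ/(2×1.680e-09 m) = 3.139e-26 kg·m/s

Ratio: Δp_B/Δp_A = 4.23

Since Δp_min ∝ 1/Δx, the particle with smaller position uncertainty (B) has larger momentum uncertainty.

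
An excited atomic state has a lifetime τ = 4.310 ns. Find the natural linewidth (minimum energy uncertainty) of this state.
76.359 neV

Using the energy-time uncertainty principle:
ΔEΔt ≥ ℏ/2

The lifetime τ represents the time uncertainty Δt.
The natural linewidth (minimum energy uncertainty) is:

ΔE = ℏ/(2τ)
ΔE = (1.055e-34 J·s) / (2 × 4.310e-09 s)
ΔE = 1.223e-26 J = 76.359 neV

This natural linewidth limits the precision of spectroscopic measurements.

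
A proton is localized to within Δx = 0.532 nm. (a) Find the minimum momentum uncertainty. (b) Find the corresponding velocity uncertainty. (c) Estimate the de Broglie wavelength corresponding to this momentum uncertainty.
(a) Δp_min = 9.911 × 10^-26 kg·m/s
(b) Δv_min = 59.257 m/s
(c) λ_dB = 6.685 nm

Step-by-step:

(a) From the uncertainty principle:
Δp_min = ℏ/(2Δx) = (1.055e-34 J·s)/(2 × 5.320e-10 m) = 9.911e-26 kg·m/s

(b) The velocity uncertainty:
Δv = Δp/m = (9.911e-26 kg·m/s)/(1.673e-27 kg) = 5.926e+01 m/s = 59.257 m/s

(c) The de Broglie wavelength for this momentum:
λ = h/p = (6.626e-34 J·s)/(9.911e-26 kg·m/s) = 6.685e-09 m = 6.685 nm

Note: The de Broglie wavelength is comparable to the localization size, as expected from wave-particle duality.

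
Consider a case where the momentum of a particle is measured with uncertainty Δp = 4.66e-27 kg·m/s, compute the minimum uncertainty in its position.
11.315 nm

Using the Heisenberg uncertainty principle:
ΔxΔp ≥ ℏ/2

The minimum uncertainty in position is:
Δx_min = ℏ/(2Δp)
Δx_min = (1.055e-34 J·s) / (2 × 4.660e-27 kg·m/s)
Δx_min = 1.132e-08 m = 11.315 nm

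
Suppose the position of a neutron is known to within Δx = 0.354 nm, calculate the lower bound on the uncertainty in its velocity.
88.930 m/s

Using the Heisenberg uncertainty principle and Δp = mΔv:
ΔxΔp ≥ ℏ/2
Δx(mΔv) ≥ ℏ/2

The minimum uncertainty in velocity is:
Δv_min = ℏ/(2mΔx)
Δv_min = (1.055e-34 J·s) / (2 × 1.675e-27 kg × 3.540e-10 m)
Δv_min = 8.893e+01 m/s = 88.930 m/s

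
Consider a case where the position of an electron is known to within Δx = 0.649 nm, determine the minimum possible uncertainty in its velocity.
89.189 km/s

Using the Heisenberg uncertainty principle and Δp = mΔv:
ΔxΔp ≥ ℏ/2
Δx(mΔv) ≥ ℏ/2

The minimum uncertainty in velocity is:
Δv_min = ℏ/(2mΔx)
Δv_min = (1.055e-34 J·s) / (2 × 9.109e-31 kg × 6.490e-10 m)
Δv_min = 8.919e+04 m/s = 89.189 km/s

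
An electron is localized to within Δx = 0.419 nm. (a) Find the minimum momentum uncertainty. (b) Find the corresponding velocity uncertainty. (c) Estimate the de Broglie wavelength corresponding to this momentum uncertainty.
(a) Δp_min = 1.258 × 10^-25 kg·m/s
(b) Δv_min = 138.148 km/s
(c) λ_dB = 5.265 nm

Step-by-step:

(a) From the uncertainty principle:
Δp_min = ℏ/(2Δx) = (1.055e-34 J·s)/(2 × 4.190e-10 m) = 1.258e-25 kg·m/s

(b) The velocity uncertainty:
Δv = Δp/m = (1.258e-25 kg·m/s)/(9.109e-31 kg) = 1.381e+05 m/s = 138.148 km/s

(c) The de Broglie wavelength for this momentum:
λ = h/p = (6.626e-34 J·s)/(1.258e-25 kg·m/s) = 5.265e-09 m = 5.265 nm

Note: The de Broglie wavelength is comparable to the localization size, as expected from wave-particle duality.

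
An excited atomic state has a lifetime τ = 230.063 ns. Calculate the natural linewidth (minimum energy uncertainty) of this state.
1.431 neV

Using the energy-time uncertainty principle:
ΔEΔt ≥ ℏ/2

The lifetime τ represents the time uncertainty Δt.
The natural linewidth (minimum energy uncertainty) is:

ΔE = ℏ/(2τ)
ΔE = (1.055e-34 J·s) / (2 × 2.301e-07 s)
ΔE = 2.292e-28 J = 1.431 neV

This natural linewidth limits the precision of spectroscopic measurements.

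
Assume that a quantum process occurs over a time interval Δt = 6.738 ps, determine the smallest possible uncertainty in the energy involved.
48.843 μeV

Using the energy-time uncertainty principle:
ΔEΔt ≥ ℏ/2

The minimum uncertainty in energy is:
ΔE_min = ℏ/(2Δt)
ΔE_min = (1.055e-34 J·s) / (2 × 6.738e-12 s)
ΔE_min = 7.826e-24 J = 48.843 μeV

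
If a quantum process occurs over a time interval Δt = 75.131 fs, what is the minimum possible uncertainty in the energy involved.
4.380 meV

Using the energy-time uncertainty principle:
ΔEΔt ≥ ℏ/2

The minimum uncertainty in energy is:
ΔE_min = ℏ/(2Δt)
ΔE_min = (1.055e-34 J·s) / (2 × 7.513e-14 s)
ΔE_min = 7.018e-22 J = 4.380 meV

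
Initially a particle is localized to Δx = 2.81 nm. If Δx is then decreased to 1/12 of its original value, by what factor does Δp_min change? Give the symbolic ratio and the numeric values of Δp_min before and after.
Original Δp_min = 1.876 × 10^-26 kg·m/s; new Δp'_min = 2.252 × 10^-25 kg·m/s; ratio Δp'_min/Δp_min = 12.

From the uncertainty principle ΔxΔp ≥ ℏ/2, the minimum momentum uncertainty is Δp_min = ℏ/(2Δx).

Original (Δx = 2.81 nm = 2.810e-09 m):
Δp_min = (1.055e-34 J·s)/(2 × 2.810e-09 m) = 1.876e-26 kg·m/s

When Δx → (1/12)Δx:
Δp'_min = ℏ/(2 × (1/12)Δx) = 12 × ℏ/(2Δx) = 12 × Δp_min
Δp'_min = 12 × 1.876e-26 kg·m/s = 2.252e-25 kg·m/s

Since Δp_min ∝ 1/Δx, when Δx is decreased to 1/12 of its original value, Δp_min increases to 12 times its original value.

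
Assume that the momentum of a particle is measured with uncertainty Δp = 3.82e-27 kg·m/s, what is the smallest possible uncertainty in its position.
13.803 nm

Using the Heisenberg uncertainty principle:
ΔxΔp ≥ ℏ/2

The minimum uncertainty in position is:
Δx_min = ℏ/(2Δp)
Δx_min = (1.055e-34 J·s) / (2 × 3.820e-27 kg·m/s)
Δx_min = 1.380e-08 m = 13.803 nm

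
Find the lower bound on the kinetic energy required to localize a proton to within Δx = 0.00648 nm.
123.539 meV

Localizing a particle requires giving it sufficient momentum uncertainty:

1. From uncertainty principle: Δp ≥ ℏ/(2Δx)
   Δp_min = (1.055e-34 J·s) / (2 × 6.480e-12 m)
   Δp_min = 8.137e-24 kg·m/s

2. This momentum uncertainty corresponds to kinetic energy:
   KE ≈ (Δp)²/(2m) = (8.137e-24)²/(2 × 1.673e-27 kg)
   KE = 1.979e-20 J = 123.539 meV

Tighter localization requires more energy.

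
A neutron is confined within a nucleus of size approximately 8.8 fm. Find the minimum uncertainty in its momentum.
5.992 × 10^-21 kg·m/s

Using the Heisenberg uncertainty principle:
ΔxΔp ≥ ℏ/2

With Δx ≈ L = 8.800e-15 m (the confinement size):
Δp_min = ℏ/(2Δx)
Δp_min = (1.055e-34 J·s) / (2 × 8.800e-15 m)
Δp_min = 5.992e-21 kg·m/s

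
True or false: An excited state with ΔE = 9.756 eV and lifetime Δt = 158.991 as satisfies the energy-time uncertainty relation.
Yes, it satisfies the uncertainty relation.

Calculate the product ΔEΔt:
ΔE = 9.756 eV = 1.563e-18 J
ΔEΔt = (1.563e-18 J) × (1.590e-16 s)
ΔEΔt = 2.485e-34 J·s

Compare to the minimum allowed value ℏ/2:
ℏ/2 = 5.273e-35 J·s

Since ΔEΔt = 2.485e-34 J·s ≥ 5.273e-35 J·s = ℏ/2,
this satisfies the uncertainty relation.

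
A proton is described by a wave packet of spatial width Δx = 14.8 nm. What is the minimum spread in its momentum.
3.563 × 10^-27 kg·m/s

For a wave packet, the spatial width Δx and momentum spread Δp are related by the uncertainty principle:
ΔxΔp ≥ ℏ/2

The minimum momentum spread is:
Δp_min = ℏ/(2Δx)
Δp_min = (1.055e-34 J·s) / (2 × 1.480e-08 m)
Δp_min = 3.563e-27 kg·m/s

A wave packet cannot have both a well-defined position and well-defined momentum.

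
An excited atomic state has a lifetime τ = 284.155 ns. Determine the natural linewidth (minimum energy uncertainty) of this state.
1.158 neV

Using the energy-time uncertainty principle:
ΔEΔt ≥ ℏ/2

The lifetime τ represents the time uncertainty Δt.
The natural linewidth (minimum energy uncertainty) is:

ΔE = ℏ/(2τ)
ΔE = (1.055e-34 J·s) / (2 × 2.842e-07 s)
ΔE = 1.856e-28 J = 1.158 neV

This natural linewidth limits the precision of spectroscopic measurements.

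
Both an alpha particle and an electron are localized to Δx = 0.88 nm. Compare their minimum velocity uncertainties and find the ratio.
The electron has the larger minimum velocity uncertainty, by a ratio of 7294.3.

For both particles, Δp_min = ℏ/(2Δx) = 5.992e-26 kg·m/s (same for both).

The velocity uncertainty is Δv = Δp/m:
- alpha particle: Δv = 5.992e-26 / 6.645e-27 = 9.018e+00 m/s = 9.018 m/s
- electron: Δv = 5.992e-26 / 9.109e-31 = 6.578e+04 m/s = 65.777 km/s

Ratio: 6.578e+04 / 9.018e+00 = 7294.3

The lighter particle has larger velocity uncertainty because Δv ∝ 1/m.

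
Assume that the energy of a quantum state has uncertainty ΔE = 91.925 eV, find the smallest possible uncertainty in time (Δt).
3.580 as

Using the energy-time uncertainty principle:
ΔEΔt ≥ ℏ/2

The minimum uncertainty in time is:
Δt_min = ℏ/(2ΔE)
Δt_min = (1.055e-34 J·s) / (2 × 1.473e-17 J)
Δt_min = 3.580e-18 s = 3.580 as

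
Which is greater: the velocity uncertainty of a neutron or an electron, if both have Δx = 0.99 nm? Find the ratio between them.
The electron has the larger minimum velocity uncertainty, by a ratio of 1838.7.

For both particles, Δp_min = ℏ/(2Δx) = 5.326e-26 kg·m/s (same for both).

The velocity uncertainty is Δv = Δp/m:
- neutron: Δv = 5.326e-26 / 1.675e-27 = 3.180e+01 m/s = 31.799 m/s
- electron: Δv = 5.326e-26 / 9.109e-31 = 5.847e+04 m/s = 58.469 km/s

Ratio: 5.847e+04 / 3.180e+01 = 1838.7

The lighter particle has larger velocity uncertainty because Δv ∝ 1/m.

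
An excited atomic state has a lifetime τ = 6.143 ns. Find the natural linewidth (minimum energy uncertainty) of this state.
53.574 neV

Using the energy-time uncertainty principle:
ΔEΔt ≥ ℏ/2

The lifetime τ represents the time uncertainty Δt.
The natural linewidth (minimum energy uncertainty) is:

ΔE = ℏ/(2τ)
ΔE = (1.055e-34 J·s) / (2 × 6.143e-09 s)
ΔE = 8.584e-27 J = 53.574 neV

This natural linewidth limits the precision of spectroscopic measurements.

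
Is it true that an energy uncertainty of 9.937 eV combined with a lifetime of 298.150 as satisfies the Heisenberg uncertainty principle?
Yes, it satisfies the uncertainty relation.

Calculate the product ΔEΔt:
ΔE = 9.937 eV = 1.592e-18 J
ΔEΔt = (1.592e-18 J) × (2.981e-16 s)
ΔEΔt = 4.747e-34 J·s

Compare to the minimum allowed value ℏ/2:
ℏ/2 = 5.273e-35 J·s

Since ΔEΔt = 4.747e-34 J·s ≥ 5.273e-35 J·s = ℏ/2,
this satisfies the uncertainty relation.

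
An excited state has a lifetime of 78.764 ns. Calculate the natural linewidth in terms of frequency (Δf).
1.010 MHz

Using the energy-time uncertainty principle and E = hf:
ΔEΔt ≥ ℏ/2
hΔf·Δt ≥ ℏ/2

The minimum frequency uncertainty is:
Δf = ℏ/(2hτ) = 1/(4πτ)
Δf = 1/(4π × 7.876e-08 s)
Δf = 1.010e+06 Hz = 1.010 MHz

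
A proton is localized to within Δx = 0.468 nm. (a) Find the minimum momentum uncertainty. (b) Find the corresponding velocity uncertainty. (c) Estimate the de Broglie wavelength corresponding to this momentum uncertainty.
(a) Δp_min = 1.127 × 10^-25 kg·m/s
(b) Δv_min = 67.360 m/s
(c) λ_dB = 5.881 nm

Step-by-step:

(a) From the uncertainty principle:
Δp_min = ℏ/(2Δx) = (1.055e-34 J·s)/(2 × 4.680e-10 m) = 1.127e-25 kg·m/s

(b) The velocity uncertainty:
Δv = Δp/m = (1.127e-25 kg·m/s)/(1.673e-27 kg) = 6.736e+01 m/s = 67.360 m/s

(c) The de Broglie wavelength for this momentum:
λ = h/p = (6.626e-34 J·s)/(1.127e-25 kg·m/s) = 5.881e-09 m = 5.881 nm

Note: The de Broglie wavelength is comparable to the localization size, as expected from wave-particle duality.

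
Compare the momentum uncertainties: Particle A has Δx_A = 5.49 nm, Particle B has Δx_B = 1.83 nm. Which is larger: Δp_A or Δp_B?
Particle B has the larger minimum momentum uncertainty, by a factor of 3.00.

For each particle, the minimum momentum uncertainty is Δp_min = ℏ/(2Δx):

Particle A: Δp_A = ℏ/(2×5.490e-09 m) = 9.604e-27 kg·m/s
Particle B: Δp_B = ℏ/(2×1.830e-09 m) = 2.881e-26 kg·m/s

Ratio: Δp_B/Δp_A = 3.00

Since Δp_min ∝ 1/Δx, the particle with smaller position uncertainty (B) has larger momentum uncertainty.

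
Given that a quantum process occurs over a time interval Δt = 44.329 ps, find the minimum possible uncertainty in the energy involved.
7.424 μeV

Using the energy-time uncertainty principle:
ΔEΔt ≥ ℏ/2

The minimum uncertainty in energy is:
ΔE_min = ℏ/(2Δt)
ΔE_min = (1.055e-34 J·s) / (2 × 4.433e-11 s)
ΔE_min = 1.189e-24 J = 7.424 μeV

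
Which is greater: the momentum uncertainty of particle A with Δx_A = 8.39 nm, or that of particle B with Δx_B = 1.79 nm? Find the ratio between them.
Particle B has the larger minimum momentum uncertainty, by a factor of 4.69.

For each particle, the minimum momentum uncertainty is Δp_min = ℏ/(2Δx):

Particle A: Δp_A = ℏ/(2×8.390e-09 m) = 6.285e-27 kg·m/s
Particle B: Δp_B = ℏ/(2×1.790e-09 m) = 2.946e-26 kg·m/s

Ratio: Δp_B/Δp_A = 4.69

Since Δp_min ∝ 1/Δx, the particle with smaller position uncertainty (B) has larger momentum uncertainty.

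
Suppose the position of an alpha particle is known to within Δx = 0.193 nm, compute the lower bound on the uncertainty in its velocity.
41.117 m/s

Using the Heisenberg uncertainty principle and Δp = mΔv:
ΔxΔp ≥ ℏ/2
Δx(mΔv) ≥ ℏ/2

The minimum uncertainty in velocity is:
Δv_min = ℏ/(2mΔx)
Δv_min = (1.055e-34 J·s) / (2 × 6.645e-27 kg × 1.930e-10 m)
Δv_min = 4.112e+01 m/s = 41.117 m/s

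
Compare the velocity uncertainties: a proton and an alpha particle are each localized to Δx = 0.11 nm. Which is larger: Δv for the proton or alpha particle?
The proton has the larger minimum velocity uncertainty, by a ratio of 4.0.

For both particles, Δp_min = ℏ/(2Δx) = 4.794e-25 kg·m/s (same for both).

The velocity uncertainty is Δv = Δp/m:
- proton: Δv = 4.794e-25 / 1.673e-27 = 2.866e+02 m/s = 286.586 m/s
- alpha particle: Δv = 4.794e-25 / 6.645e-27 = 7.214e+01 m/s = 72.141 m/s

Ratio: 2.866e+02 / 7.214e+01 = 4.0

The lighter particle has larger velocity uncertainty because Δv ∝ 1/m.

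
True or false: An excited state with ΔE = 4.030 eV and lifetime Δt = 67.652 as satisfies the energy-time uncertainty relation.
No, it violates the uncertainty relation.

Calculate the product ΔEΔt:
ΔE = 4.030 eV = 6.457e-19 J
ΔEΔt = (6.457e-19 J) × (6.765e-17 s)
ΔEΔt = 4.368e-35 J·s

Compare to the minimum allowed value ℏ/2:
ℏ/2 = 5.273e-35 J·s

Since ΔEΔt = 4.368e-35 J·s < 5.273e-35 J·s = ℏ/2,
this violates the uncertainty relation.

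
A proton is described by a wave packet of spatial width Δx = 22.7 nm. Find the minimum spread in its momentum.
2.323 × 10^-27 kg·m/s

For a wave packet, the spatial width Δx and momentum spread Δp are related by the uncertainty principle:
ΔxΔp ≥ ℏ/2

The minimum momentum spread is:
Δp_min = ℏ/(2Δx)
Δp_min = (1.055e-34 J·s) / (2 × 2.270e-08 m)
Δp_min = 2.323e-27 kg·m/s

A wave packet cannot have both a well-defined position and well-defined momentum.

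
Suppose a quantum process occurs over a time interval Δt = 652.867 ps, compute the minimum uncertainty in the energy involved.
504.093 neV

Using the energy-time uncertainty principle:
ΔEΔt ≥ ℏ/2

The minimum uncertainty in energy is:
ΔE_min = ℏ/(2Δt)
ΔE_min = (1.055e-34 J·s) / (2 × 6.529e-10 s)
ΔE_min = 8.076e-26 J = 504.093 neV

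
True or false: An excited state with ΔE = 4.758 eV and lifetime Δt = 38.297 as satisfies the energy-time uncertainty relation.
No, it violates the uncertainty relation.

Calculate the product ΔEΔt:
ΔE = 4.758 eV = 7.623e-19 J
ΔEΔt = (7.623e-19 J) × (3.830e-17 s)
ΔEΔt = 2.919e-35 J·s

Compare to the minimum allowed value ℏ/2:
ℏ/2 = 5.273e-35 J·s

Since ΔEΔt = 2.919e-35 J·s < 5.273e-35 J·s = ℏ/2,
this violates the uncertainty relation.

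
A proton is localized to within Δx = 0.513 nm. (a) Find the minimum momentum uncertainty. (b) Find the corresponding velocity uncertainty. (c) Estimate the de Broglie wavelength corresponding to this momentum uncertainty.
(a) Δp_min = 1.028 × 10^-25 kg·m/s
(b) Δv_min = 61.451 m/s
(c) λ_dB = 6.447 nm

Step-by-step:

(a) From the uncertainty principle:
Δp_min = ℏ/(2Δx) = (1.055e-34 J·s)/(2 × 5.130e-10 m) = 1.028e-25 kg·m/s

(b) The velocity uncertainty:
Δv = Δp/m = (1.028e-25 kg·m/s)/(1.673e-27 kg) = 6.145e+01 m/s = 61.451 m/s

(c) The de Broglie wavelength for this momentum:
λ = h/p = (6.626e-34 J·s)/(1.028e-25 kg·m/s) = 6.447e-09 m = 6.447 nm

Note: The de Broglie wavelength is comparable to the localization size, as expected from wave-particle duality.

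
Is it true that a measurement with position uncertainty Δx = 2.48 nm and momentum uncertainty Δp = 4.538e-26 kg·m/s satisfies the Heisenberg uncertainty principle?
Yes, it satisfies the uncertainty principle.

Calculate the product ΔxΔp:
ΔxΔp = (2.480e-09 m) × (4.538e-26 kg·m/s)
ΔxΔp = 1.125e-34 J·s

Compare to the minimum allowed value ℏ/2:
ℏ/2 = 5.273e-35 J·s

Since ΔxΔp = 1.125e-34 J·s ≥ 5.273e-35 J·s = ℏ/2,
the measurement satisfies the uncertainty principle.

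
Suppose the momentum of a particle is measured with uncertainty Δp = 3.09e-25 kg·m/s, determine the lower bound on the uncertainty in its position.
170.643 pm

Using the Heisenberg uncertainty principle:
ΔxΔp ≥ ℏ/2

The minimum uncertainty in position is:
Δx_min = ℏ/(2Δp)
Δx_min = (1.055e-34 J·s) / (2 × 3.090e-25 kg·m/s)
Δx_min = 1.706e-10 m = 170.643 pm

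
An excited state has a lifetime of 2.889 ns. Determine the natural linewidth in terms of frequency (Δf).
27.545 MHz

Using the energy-time uncertainty principle and E = hf:
ΔEΔt ≥ ℏ/2
hΔf·Δt ≥ ℏ/2

The minimum frequency uncertainty is:
Δf = ℏ/(2hτ) = 1/(4πτ)
Δf = 1/(4π × 2.889e-09 s)
Δf = 2.754e+07 Hz = 27.545 MHz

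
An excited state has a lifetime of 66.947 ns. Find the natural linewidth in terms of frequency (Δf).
1.189 MHz

Using the energy-time uncertainty principle and E = hf:
ΔEΔt ≥ ℏ/2
hΔf·Δt ≥ ℏ/2

The minimum frequency uncertainty is:
Δf = ℏ/(2hτ) = 1/(4πτ)
Δf = 1/(4π × 6.695e-08 s)
Δf = 1.189e+06 Hz = 1.189 MHz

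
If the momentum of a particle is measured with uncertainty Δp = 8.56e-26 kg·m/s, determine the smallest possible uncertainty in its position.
615.988 pm

Using the Heisenberg uncertainty principle:
ΔxΔp ≥ ℏ/2

The minimum uncertainty in position is:
Δx_min = ℏ/(2Δp)
Δx_min = (1.055e-34 J·s) / (2 × 8.560e-26 kg·m/s)
Δx_min = 6.160e-10 m = 615.988 pm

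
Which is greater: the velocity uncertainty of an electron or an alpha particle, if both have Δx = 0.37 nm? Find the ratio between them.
The electron has the larger minimum velocity uncertainty, by a ratio of 7294.3.

For both particles, Δp_min = ℏ/(2Δx) = 1.425e-25 kg·m/s (same for both).

The velocity uncertainty is Δv = Δp/m:
- electron: Δv = 1.425e-25 / 9.109e-31 = 1.564e+05 m/s = 156.443 km/s
- alpha particle: Δv = 1.425e-25 / 6.645e-27 = 2.145e+01 m/s = 21.447 m/s

Ratio: 1.564e+05 / 2.145e+01 = 7294.3

The lighter particle has larger velocity uncertainty because Δv ∝ 1/m.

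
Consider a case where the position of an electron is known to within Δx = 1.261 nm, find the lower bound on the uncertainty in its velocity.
45.903 km/s

Using the Heisenberg uncertainty principle and Δp = mΔv:
ΔxΔp ≥ ℏ/2
Δx(mΔv) ≥ ℏ/2

The minimum uncertainty in velocity is:
Δv_min = ℏ/(2mΔx)
Δv_min = (1.055e-34 J·s) / (2 × 9.109e-31 kg × 1.261e-09 m)
Δv_min = 4.590e+04 m/s = 45.903 km/s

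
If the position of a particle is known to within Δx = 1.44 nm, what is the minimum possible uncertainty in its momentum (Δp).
3.662 × 10^-26 kg·m/s

Using the Heisenberg uncertainty principle:
ΔxΔp ≥ ℏ/2

The minimum uncertainty in momentum is:
Δp_min = ℏ/(2Δx)
Δp_min = (1.055e-34 J·s) / (2 × 1.440e-09 m)
Δp_min = 3.662e-26 kg·m/s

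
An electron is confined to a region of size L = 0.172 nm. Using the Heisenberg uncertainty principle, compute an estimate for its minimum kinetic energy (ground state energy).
321.963 meV

Using the uncertainty principle to estimate ground state energy:

1. The position uncertainty is approximately the confinement size:
   Δx ≈ L = 1.720e-10 m

2. From ΔxΔp ≥ ℏ/2, the minimum momentum uncertainty is:
   Δp ≈ ℏ/(2L) = 3.066e-25 kg·m/s

3. The kinetic energy is approximately:
   KE ≈ (Δp)²/(2m) = (3.066e-25)²/(2 × 9.109e-31 kg)
   KE ≈ 5.158e-20 J = 321.963 meV

This is an order-of-magnitude estimate of the ground state energy.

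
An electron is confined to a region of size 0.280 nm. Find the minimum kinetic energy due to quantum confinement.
121.492 meV

Using the uncertainty principle:

1. Position uncertainty: Δx ≈ 2.800e-10 m
2. Minimum momentum uncertainty: Δp = ℏ/(2Δx) = 1.883e-25 kg·m/s
3. Minimum kinetic energy:
   KE = (Δp)²/(2m) = (1.883e-25)²/(2 × 9.109e-31 kg)
   KE = 1.947e-20 J = 121.492 meV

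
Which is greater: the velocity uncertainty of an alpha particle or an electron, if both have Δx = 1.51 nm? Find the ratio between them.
The electron has the larger minimum velocity uncertainty, by a ratio of 7294.3.

For both particles, Δp_min = ℏ/(2Δx) = 3.492e-26 kg·m/s (same for both).

The velocity uncertainty is Δv = Δp/m:
- alpha particle: Δv = 3.492e-26 / 6.645e-27 = 5.255e+00 m/s = 5.255 m/s
- electron: Δv = 3.492e-26 / 9.109e-31 = 3.833e+04 m/s = 38.334 km/s

Ratio: 3.833e+04 / 5.255e+00 = 7294.3

The lighter particle has larger velocity uncertainty because Δv ∝ 1/m.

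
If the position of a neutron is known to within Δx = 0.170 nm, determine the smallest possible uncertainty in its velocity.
185.183 m/s

Using the Heisenberg uncertainty principle and Δp = mΔv:
ΔxΔp ≥ ℏ/2
Δx(mΔv) ≥ ℏ/2

The minimum uncertainty in velocity is:
Δv_min = ℏ/(2mΔx)
Δv_min = (1.055e-34 J·s) / (2 × 1.675e-27 kg × 1.700e-10 m)
Δv_min = 1.852e+02 m/s = 185.183 m/s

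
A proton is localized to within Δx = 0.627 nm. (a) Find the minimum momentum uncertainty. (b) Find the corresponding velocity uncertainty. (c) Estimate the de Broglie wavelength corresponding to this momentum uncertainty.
(a) Δp_min = 8.410 × 10^-26 kg·m/s
(b) Δv_min = 50.278 m/s
(c) λ_dB = 7.879 nm

Step-by-step:

(a) From the uncertainty principle:
Δp_min = ℏ/(2Δx) = (1.055e-34 J·s)/(2 × 6.270e-10 m) = 8.410e-26 kg·m/s

(b) The velocity uncertainty:
Δv = Δp/m = (8.410e-26 kg·m/s)/(1.673e-27 kg) = 5.028e+01 m/s = 50.278 m/s

(c) The de Broglie wavelength for this momentum:
λ = h/p = (6.626e-34 J·s)/(8.410e-26 kg·m/s) = 7.879e-09 m = 7.879 nm

Note: The de Broglie wavelength is comparable to the localization size, as expected from wave-particle duality.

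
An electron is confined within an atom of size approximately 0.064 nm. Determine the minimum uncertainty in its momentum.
8.239 × 10^-25 kg·m/s

Using the Heisenberg uncertainty principle:
ΔxΔp ≥ ℏ/2

With Δx ≈ L = 6.400e-11 m (the confinement size):
Δp_min = ℏ/(2Δx)
Δp_min = (1.055e-34 J·s) / (2 × 6.400e-11 m)
Δp_min = 8.239e-25 kg·m/s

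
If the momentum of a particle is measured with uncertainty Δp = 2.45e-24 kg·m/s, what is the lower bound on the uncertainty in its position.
21.522 pm

Using the Heisenberg uncertainty principle:
ΔxΔp ≥ ℏ/2

The minimum uncertainty in position is:
Δx_min = ℏ/(2Δp)
Δx_min = (1.055e-34 J·s) / (2 × 2.450e-24 kg·m/s)
Δx_min = 2.152e-11 m = 21.522 pm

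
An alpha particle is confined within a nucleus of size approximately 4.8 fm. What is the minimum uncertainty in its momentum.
1.099 × 10^-20 kg·m/s

Using the Heisenberg uncertainty principle:
ΔxΔp ≥ ℏ/2

With Δx ≈ L = 4.800e-15 m (the confinement size):
Δp_min = ℏ/(2Δx)
Δp_min = (1.055e-34 J·s) / (2 × 4.800e-15 m)
Δp_min = 1.099e-20 kg·m/s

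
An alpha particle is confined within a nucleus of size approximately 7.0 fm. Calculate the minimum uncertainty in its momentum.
7.533 × 10^-21 kg·m/s

Using the Heisenberg uncertainty principle:
ΔxΔp ≥ ℏ/2

With Δx ≈ L = 7.000e-15 m (the confinement size):
Δp_min = ℏ/(2Δx)
Δp_min = (1.055e-34 J·s) / (2 × 7.000e-15 m)
Δp_min = 7.533e-21 kg·m/s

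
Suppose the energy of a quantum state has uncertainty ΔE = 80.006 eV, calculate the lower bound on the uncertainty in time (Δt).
4.114 as

Using the energy-time uncertainty principle:
ΔEΔt ≥ ℏ/2

The minimum uncertainty in time is:
Δt_min = ℏ/(2ΔE)
Δt_min = (1.055e-34 J·s) / (2 × 1.282e-17 J)
Δt_min = 4.114e-18 s = 4.114 as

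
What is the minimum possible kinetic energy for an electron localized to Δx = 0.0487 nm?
4.016 eV

Localizing a particle requires giving it sufficient momentum uncertainty:

1. From uncertainty principle: Δp ≥ ℏ/(2Δx)
   Δp_min = (1.055e-34 J·s) / (2 × 4.870e-11 m)
   Δp_min = 1.083e-24 kg·m/s

2. This momentum uncertainty corresponds to kinetic energy:
   KE ≈ (Δp)²/(2m) = (1.083e-24)²/(2 × 9.109e-31 kg)
   KE = 6.435e-19 J = 4.016 eV

Tighter localization requires more energy.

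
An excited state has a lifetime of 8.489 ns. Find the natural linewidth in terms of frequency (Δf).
9.374 MHz

Using the energy-time uncertainty principle and E = hf:
ΔEΔt ≥ ℏ/2
hΔf·Δt ≥ ℏ/2

The minimum frequency uncertainty is:
Δf = ℏ/(2hτ) = 1/(4πτ)
Δf = 1/(4π × 8.489e-09 s)
Δf = 9.374e+06 Hz = 9.374 MHz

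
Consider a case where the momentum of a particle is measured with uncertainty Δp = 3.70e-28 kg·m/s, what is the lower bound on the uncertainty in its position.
142.510 nm

Using the Heisenberg uncertainty principle:
ΔxΔp ≥ ℏ/2

The minimum uncertainty in position is:
Δx_min = ℏ/(2Δp)
Δx_min = (1.055e-34 J·s) / (2 × 3.700e-28 kg·m/s)
Δx_min = 1.425e-07 m = 142.510 nm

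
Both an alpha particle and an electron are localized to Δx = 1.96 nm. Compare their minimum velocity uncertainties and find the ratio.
The electron has the larger minimum velocity uncertainty, by a ratio of 7294.3.

For both particles, Δp_min = ℏ/(2Δx) = 2.690e-26 kg·m/s (same for both).

The velocity uncertainty is Δv = Δp/m:
- alpha particle: Δv = 2.690e-26 / 6.645e-27 = 4.049e+00 m/s = 4.049 m/s
- electron: Δv = 2.690e-26 / 9.109e-31 = 2.953e+04 m/s = 29.533 km/s

Ratio: 2.953e+04 / 4.049e+00 = 7294.3

The lighter particle has larger velocity uncertainty because Δv ∝ 1/m.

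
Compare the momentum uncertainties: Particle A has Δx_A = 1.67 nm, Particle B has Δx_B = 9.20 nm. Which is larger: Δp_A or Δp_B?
Particle A has the larger minimum momentum uncertainty, by a factor of 5.51.

For each particle, the minimum momentum uncertainty is Δp_min = ℏ/(2Δx):

Particle A: Δp_A = ℏ/(2×1.670e-09 m) = 3.157e-26 kg·m/s
Particle B: Δp_B = ℏ/(2×9.200e-09 m) = 5.731e-27 kg·m/s

Ratio: Δp_A/Δp_B = 5.51

Since Δp_min ∝ 1/Δx, the particle with smaller position uncertainty (A) has larger momentum uncertainty.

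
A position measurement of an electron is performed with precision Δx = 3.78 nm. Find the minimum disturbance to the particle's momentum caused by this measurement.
1.395 × 10^-26 kg·m/s

The uncertainty principle implies that measuring position disturbs momentum:
ΔxΔp ≥ ℏ/2

When we measure position with precision Δx, we necessarily introduce a momentum uncertainty:
Δp ≥ ℏ/(2Δx)
Δp_min = (1.055e-34 J·s) / (2 × 3.780e-09 m)
Δp_min = 1.395e-26 kg·m/s

The more precisely we measure position, the greater the momentum disturbance.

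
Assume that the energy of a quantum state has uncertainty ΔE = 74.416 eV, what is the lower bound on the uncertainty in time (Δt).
4.423 as

Using the energy-time uncertainty principle:
ΔEΔt ≥ ℏ/2

The minimum uncertainty in time is:
Δt_min = ℏ/(2ΔE)
Δt_min = (1.055e-34 J·s) / (2 × 1.192e-17 J)
Δt_min = 4.423e-18 s = 4.423 as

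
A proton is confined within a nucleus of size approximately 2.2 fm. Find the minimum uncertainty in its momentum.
2.397 × 10^-20 kg·m/s

Using the Heisenberg uncertainty principle:
ΔxΔp ≥ ℏ/2

With Δx ≈ L = 2.200e-15 m (the confinement size):
Δp_min = ℏ/(2Δx)
Δp_min = (1.055e-34 J·s) / (2 × 2.200e-15 m)
Δp_min = 2.397e-20 kg·m/s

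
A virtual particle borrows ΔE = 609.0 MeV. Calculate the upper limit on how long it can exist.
5.404 × 10^-25 s

Using the energy-time uncertainty principle:
ΔEΔt ≥ ℏ/2

For a virtual particle borrowing energy ΔE, the maximum lifetime is:
Δt_max = ℏ/(2ΔE)

Converting energy:
ΔE = 609.0 MeV = 9.757e-11 J

Δt_max = (1.055e-34 J·s) / (2 × 9.757e-11 J)
Δt_max = 5.404e-25 s = 5.404 × 10^-25 s

Virtual particles with higher borrowed energy exist for shorter times.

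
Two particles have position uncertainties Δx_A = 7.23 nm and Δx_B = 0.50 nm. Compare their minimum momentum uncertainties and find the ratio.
Particle B has the larger minimum momentum uncertainty, by a factor of 14.46.

For each particle, the minimum momentum uncertainty is Δp_min = ℏ/(2Δx):

Particle A: Δp_A = ℏ/(2×7.230e-09 m) = 7.293e-27 kg·m/s
Particle B: Δp_B = ℏ/(2×5.000e-10 m) = 1.055e-25 kg·m/s

Ratio: Δp_B/Δp_A = 14.46

Since Δp_min ∝ 1/Δx, the particle with smaller position uncertainty (B) has larger momentum uncertainty.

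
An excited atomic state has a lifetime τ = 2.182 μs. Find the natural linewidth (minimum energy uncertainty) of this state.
150.828 peV

Using the energy-time uncertainty principle:
ΔEΔt ≥ ℏ/2

The lifetime τ represents the time uncertainty Δt.
The natural linewidth (minimum energy uncertainty) is:

ΔE = ℏ/(2τ)
ΔE = (1.055e-34 J·s) / (2 × 2.182e-06 s)
ΔE = 2.417e-29 J = 150.828 peV

This natural linewidth limits the precision of spectroscopic measurements.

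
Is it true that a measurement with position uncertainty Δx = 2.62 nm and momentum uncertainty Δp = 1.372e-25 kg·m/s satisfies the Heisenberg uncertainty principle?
Yes, it satisfies the uncertainty principle.

Calculate the product ΔxΔp:
ΔxΔp = (2.620e-09 m) × (1.372e-25 kg·m/s)
ΔxΔp = 3.595e-34 J·s

Compare to the minimum allowed value ℏ/2:
ℏ/2 = 5.273e-35 J·s

Since ΔxΔp = 3.595e-34 J·s ≥ 5.273e-35 J·s = ℏ/2,
the measurement satisfies the uncertainty principle.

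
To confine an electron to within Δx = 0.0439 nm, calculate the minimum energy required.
4.942 eV

Localizing a particle requires giving it sufficient momentum uncertainty:

1. From uncertainty principle: Δp ≥ ℏ/(2Δx)
   Δp_min = (1.055e-34 J·s) / (2 × 4.390e-11 m)
   Δp_min = 1.201e-24 kg·m/s

2. This momentum uncertainty corresponds to kinetic energy:
   KE ≈ (Δp)²/(2m) = (1.201e-24)²/(2 × 9.109e-31 kg)
   KE = 7.919e-19 J = 4.942 eV

Tighter localization requires more energy.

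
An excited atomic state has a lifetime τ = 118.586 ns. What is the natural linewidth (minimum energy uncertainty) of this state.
2.775 neV

Using the energy-time uncertainty principle:
ΔEΔt ≥ ℏ/2

The lifetime τ represents the time uncertainty Δt.
The natural linewidth (minimum energy uncertainty) is:

ΔE = ℏ/(2τ)
ΔE = (1.055e-34 J·s) / (2 × 1.186e-07 s)
ΔE = 4.446e-28 J = 2.775 neV

This natural linewidth limits the precision of spectroscopic measurements.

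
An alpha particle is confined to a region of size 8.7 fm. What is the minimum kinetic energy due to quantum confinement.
17.252 keV

Using the uncertainty principle:

1. Position uncertainty: Δx ≈ 8.700e-15 m
2. Minimum momentum uncertainty: Δp = ℏ/(2Δx) = 6.061e-21 kg·m/s
3. Minimum kinetic energy:
   KE = (Δp)²/(2m) = (6.061e-21)²/(2 × 6.645e-27 kg)
   KE = 2.764e-15 J = 17.252 keV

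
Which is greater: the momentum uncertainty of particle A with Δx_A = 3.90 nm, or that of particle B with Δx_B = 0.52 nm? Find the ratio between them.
Particle B has the larger minimum momentum uncertainty, by a factor of 7.50.

For each particle, the minimum momentum uncertainty is Δp_min = ℏ/(2Δx):

Particle A: Δp_A = ℏ/(2×3.900e-09 m) = 1.352e-26 kg·m/s
Particle B: Δp_B = ℏ/(2×5.200e-10 m) = 1.014e-25 kg·m/s

Ratio: Δp_B/Δp_A = 7.50

Since Δp_min ∝ 1/Δx, the particle with smaller position uncertainty (B) has larger momentum uncertainty.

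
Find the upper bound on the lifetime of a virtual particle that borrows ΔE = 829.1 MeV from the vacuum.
3.969 × 10^-25 s

Using the energy-time uncertainty principle:
ΔEΔt ≥ ℏ/2

For a virtual particle borrowing energy ΔE, the maximum lifetime is:
Δt_max = ℏ/(2ΔE)

Converting energy:
ΔE = 829.1 MeV = 1.328e-10 J

Δt_max = (1.055e-34 J·s) / (2 × 1.328e-10 J)
Δt_max = 3.969e-25 s = 3.969 × 10^-25 s

Virtual particles with higher borrowed energy exist for shorter times.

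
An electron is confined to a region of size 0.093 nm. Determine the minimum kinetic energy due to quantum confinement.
1.101 eV

Using the uncertainty principle:

1. Position uncertainty: Δx ≈ 9.300e-11 m
2. Minimum momentum uncertainty: Δp = ℏ/(2Δx) = 5.670e-25 kg·m/s
3. Minimum kinetic energy:
   KE = (Δp)²/(2m) = (5.670e-25)²/(2 × 9.109e-31 kg)
   KE = 1.764e-19 J = 1.101 eV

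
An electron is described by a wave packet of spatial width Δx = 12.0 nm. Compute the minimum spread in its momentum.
4.394 × 10^-27 kg·m/s

For a wave packet, the spatial width Δx and momentum spread Δp are related by the uncertainty principle:
ΔxΔp ≥ ℏ/2

The minimum momentum spread is:
Δp_min = ℏ/(2Δx)
Δp_min = (1.055e-34 J·s) / (2 × 1.200e-08 m)
Δp_min = 4.394e-27 kg·m/s

A wave packet cannot have both a well-defined position and well-defined momentum.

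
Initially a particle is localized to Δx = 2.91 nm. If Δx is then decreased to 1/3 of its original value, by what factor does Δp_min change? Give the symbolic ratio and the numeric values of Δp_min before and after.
Original Δp_min = 1.812 × 10^-26 kg·m/s; new Δp'_min = 5.436 × 10^-26 kg·m/s; ratio Δp'_min/Δp_min = 3.

From the uncertainty principle ΔxΔp ≥ ℏ/2, the minimum momentum uncertainty is Δp_min = ℏ/(2Δx).

Original (Δx = 2.91 nm = 2.910e-09 m):
Δp_min = (1.055e-34 J·s)/(2 × 2.910e-09 m) = 1.812e-26 kg·m/s

When Δx → (1/3)Δx:
Δp'_min = ℏ/(2 × (1/3)Δx) = 3 × ℏ/(2Δx) = 3 × Δp_min
Δp'_min = 3 × 1.812e-26 kg·m/s = 5.436e-26 kg·m/s

Since Δp_min ∝ 1/Δx, when Δx is decreased to 1/3 of its original value, Δp_min increases to 3 times its original value.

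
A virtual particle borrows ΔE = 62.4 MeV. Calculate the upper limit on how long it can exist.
5.274 ys

Using the energy-time uncertainty principle:
ΔEΔt ≥ ℏ/2

For a virtual particle borrowing energy ΔE, the maximum lifetime is:
Δt_max = ℏ/(2ΔE)

Converting energy:
ΔE = 62.4 MeV = 9.998e-12 J

Δt_max = (1.055e-34 J·s) / (2 × 9.998e-12 J)
Δt_max = 5.274e-24 s = 5.274 ys

Virtual particles with higher borrowed energy exist for shorter times.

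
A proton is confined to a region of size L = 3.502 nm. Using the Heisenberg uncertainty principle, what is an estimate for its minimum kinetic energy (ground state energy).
422.982 neV

Using the uncertainty principle to estimate ground state energy:

1. The position uncertainty is approximately the confinement size:
   Δx ≈ L = 3.502e-09 m

2. From ΔxΔp ≥ ℏ/2, the minimum momentum uncertainty is:
   Δp ≈ ℏ/(2L) = 1.506e-26 kg·m/s

3. The kinetic energy is approximately:
   KE ≈ (Δp)²/(2m) = (1.506e-26)²/(2 × 1.673e-27 kg)
   KE ≈ 6.777e-26 J = 422.982 neV

This is an order-of-magnitude estimate of the ground state energy.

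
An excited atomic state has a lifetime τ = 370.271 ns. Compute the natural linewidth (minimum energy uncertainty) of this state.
888.825 peV

Using the energy-time uncertainty principle:
ΔEΔt ≥ ℏ/2

The lifetime τ represents the time uncertainty Δt.
The natural linewidth (minimum energy uncertainty) is:

ΔE = ℏ/(2τ)
ΔE = (1.055e-34 J·s) / (2 × 3.703e-07 s)
ΔE = 1.424e-28 J = 888.825 peV

This natural linewidth limits the precision of spectroscopic measurements.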